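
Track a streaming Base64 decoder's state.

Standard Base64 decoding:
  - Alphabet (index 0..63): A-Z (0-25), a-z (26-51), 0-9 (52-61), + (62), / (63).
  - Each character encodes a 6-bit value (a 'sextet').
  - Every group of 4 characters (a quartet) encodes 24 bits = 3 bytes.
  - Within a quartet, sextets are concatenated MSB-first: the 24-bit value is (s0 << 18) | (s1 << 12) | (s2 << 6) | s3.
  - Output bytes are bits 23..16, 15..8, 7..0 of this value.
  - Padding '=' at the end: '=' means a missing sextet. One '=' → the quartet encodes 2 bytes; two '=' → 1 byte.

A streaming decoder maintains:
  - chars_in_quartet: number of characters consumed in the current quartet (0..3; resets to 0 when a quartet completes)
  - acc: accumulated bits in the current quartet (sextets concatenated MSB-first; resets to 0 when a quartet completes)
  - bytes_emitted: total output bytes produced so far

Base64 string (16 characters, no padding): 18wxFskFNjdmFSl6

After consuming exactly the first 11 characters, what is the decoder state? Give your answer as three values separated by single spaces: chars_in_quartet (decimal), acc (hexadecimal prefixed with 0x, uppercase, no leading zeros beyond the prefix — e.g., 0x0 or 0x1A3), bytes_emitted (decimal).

After char 0 ('1'=53): chars_in_quartet=1 acc=0x35 bytes_emitted=0
After char 1 ('8'=60): chars_in_quartet=2 acc=0xD7C bytes_emitted=0
After char 2 ('w'=48): chars_in_quartet=3 acc=0x35F30 bytes_emitted=0
After char 3 ('x'=49): chars_in_quartet=4 acc=0xD7CC31 -> emit D7 CC 31, reset; bytes_emitted=3
After char 4 ('F'=5): chars_in_quartet=1 acc=0x5 bytes_emitted=3
After char 5 ('s'=44): chars_in_quartet=2 acc=0x16C bytes_emitted=3
After char 6 ('k'=36): chars_in_quartet=3 acc=0x5B24 bytes_emitted=3
After char 7 ('F'=5): chars_in_quartet=4 acc=0x16C905 -> emit 16 C9 05, reset; bytes_emitted=6
After char 8 ('N'=13): chars_in_quartet=1 acc=0xD bytes_emitted=6
After char 9 ('j'=35): chars_in_quartet=2 acc=0x363 bytes_emitted=6
After char 10 ('d'=29): chars_in_quartet=3 acc=0xD8DD bytes_emitted=6

Answer: 3 0xD8DD 6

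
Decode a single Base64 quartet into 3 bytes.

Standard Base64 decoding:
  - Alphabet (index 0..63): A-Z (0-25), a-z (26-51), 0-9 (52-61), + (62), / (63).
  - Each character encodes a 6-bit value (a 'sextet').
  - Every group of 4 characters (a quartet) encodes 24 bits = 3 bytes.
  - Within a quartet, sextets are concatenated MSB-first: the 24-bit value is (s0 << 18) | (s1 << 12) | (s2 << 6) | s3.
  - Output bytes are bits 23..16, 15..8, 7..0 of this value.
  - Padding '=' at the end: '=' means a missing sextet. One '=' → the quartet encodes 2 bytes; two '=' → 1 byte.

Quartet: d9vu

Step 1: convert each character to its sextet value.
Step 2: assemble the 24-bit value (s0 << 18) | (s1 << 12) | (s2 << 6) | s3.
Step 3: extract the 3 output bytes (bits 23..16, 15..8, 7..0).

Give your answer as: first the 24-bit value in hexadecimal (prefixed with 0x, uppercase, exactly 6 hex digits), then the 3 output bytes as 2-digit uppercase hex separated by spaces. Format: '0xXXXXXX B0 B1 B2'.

Sextets: d=29, 9=61, v=47, u=46
24-bit: (29<<18) | (61<<12) | (47<<6) | 46
      = 0x740000 | 0x03D000 | 0x000BC0 | 0x00002E
      = 0x77DBEE
Bytes: (v>>16)&0xFF=77, (v>>8)&0xFF=DB, v&0xFF=EE

Answer: 0x77DBEE 77 DB EE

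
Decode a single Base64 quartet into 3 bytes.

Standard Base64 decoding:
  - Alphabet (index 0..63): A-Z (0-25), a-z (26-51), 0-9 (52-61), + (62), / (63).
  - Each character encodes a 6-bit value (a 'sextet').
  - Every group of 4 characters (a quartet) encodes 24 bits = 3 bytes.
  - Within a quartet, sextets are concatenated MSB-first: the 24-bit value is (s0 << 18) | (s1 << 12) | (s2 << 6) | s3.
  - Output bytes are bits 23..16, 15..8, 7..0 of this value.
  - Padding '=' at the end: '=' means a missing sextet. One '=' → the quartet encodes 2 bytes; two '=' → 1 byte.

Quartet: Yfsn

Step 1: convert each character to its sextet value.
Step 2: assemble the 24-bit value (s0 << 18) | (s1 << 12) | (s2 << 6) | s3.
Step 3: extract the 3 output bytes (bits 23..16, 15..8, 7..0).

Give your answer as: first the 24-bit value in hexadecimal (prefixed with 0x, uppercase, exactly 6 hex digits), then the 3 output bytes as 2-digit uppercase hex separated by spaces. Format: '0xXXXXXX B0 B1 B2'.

Sextets: Y=24, f=31, s=44, n=39
24-bit: (24<<18) | (31<<12) | (44<<6) | 39
      = 0x600000 | 0x01F000 | 0x000B00 | 0x000027
      = 0x61FB27
Bytes: (v>>16)&0xFF=61, (v>>8)&0xFF=FB, v&0xFF=27

Answer: 0x61FB27 61 FB 27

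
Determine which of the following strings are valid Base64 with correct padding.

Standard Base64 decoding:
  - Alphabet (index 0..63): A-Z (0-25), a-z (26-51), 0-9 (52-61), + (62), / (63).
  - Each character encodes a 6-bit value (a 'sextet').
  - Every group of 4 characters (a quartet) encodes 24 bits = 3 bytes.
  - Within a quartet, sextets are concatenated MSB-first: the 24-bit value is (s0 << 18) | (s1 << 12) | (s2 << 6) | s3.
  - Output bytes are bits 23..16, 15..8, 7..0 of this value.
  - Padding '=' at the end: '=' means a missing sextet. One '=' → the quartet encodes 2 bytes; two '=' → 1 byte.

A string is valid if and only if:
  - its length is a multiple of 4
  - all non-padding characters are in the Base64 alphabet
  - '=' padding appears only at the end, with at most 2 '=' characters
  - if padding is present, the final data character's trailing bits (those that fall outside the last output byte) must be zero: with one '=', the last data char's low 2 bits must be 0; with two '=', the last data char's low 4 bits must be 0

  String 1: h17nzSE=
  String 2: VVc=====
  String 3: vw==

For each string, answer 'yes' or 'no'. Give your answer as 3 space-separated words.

Answer: yes no yes

Derivation:
String 1: 'h17nzSE=' → valid
String 2: 'VVc=====' → invalid (5 pad chars (max 2))
String 3: 'vw==' → valid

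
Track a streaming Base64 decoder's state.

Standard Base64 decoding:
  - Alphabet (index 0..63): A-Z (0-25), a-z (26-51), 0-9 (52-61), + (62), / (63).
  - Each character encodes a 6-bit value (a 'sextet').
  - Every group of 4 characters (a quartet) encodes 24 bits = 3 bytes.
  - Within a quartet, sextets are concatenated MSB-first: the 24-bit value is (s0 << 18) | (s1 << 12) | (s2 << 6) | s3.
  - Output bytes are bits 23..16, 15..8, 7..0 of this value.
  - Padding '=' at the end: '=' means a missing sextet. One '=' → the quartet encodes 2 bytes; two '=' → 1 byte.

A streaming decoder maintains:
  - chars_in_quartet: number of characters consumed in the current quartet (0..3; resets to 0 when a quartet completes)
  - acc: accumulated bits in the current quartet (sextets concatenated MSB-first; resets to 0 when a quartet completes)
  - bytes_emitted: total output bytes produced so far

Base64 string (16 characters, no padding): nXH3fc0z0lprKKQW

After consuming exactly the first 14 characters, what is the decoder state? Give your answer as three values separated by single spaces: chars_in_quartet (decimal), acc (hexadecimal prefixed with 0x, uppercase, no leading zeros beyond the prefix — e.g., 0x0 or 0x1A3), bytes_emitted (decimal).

Answer: 2 0x28A 9

Derivation:
After char 0 ('n'=39): chars_in_quartet=1 acc=0x27 bytes_emitted=0
After char 1 ('X'=23): chars_in_quartet=2 acc=0x9D7 bytes_emitted=0
After char 2 ('H'=7): chars_in_quartet=3 acc=0x275C7 bytes_emitted=0
After char 3 ('3'=55): chars_in_quartet=4 acc=0x9D71F7 -> emit 9D 71 F7, reset; bytes_emitted=3
After char 4 ('f'=31): chars_in_quartet=1 acc=0x1F bytes_emitted=3
After char 5 ('c'=28): chars_in_quartet=2 acc=0x7DC bytes_emitted=3
After char 6 ('0'=52): chars_in_quartet=3 acc=0x1F734 bytes_emitted=3
After char 7 ('z'=51): chars_in_quartet=4 acc=0x7DCD33 -> emit 7D CD 33, reset; bytes_emitted=6
After char 8 ('0'=52): chars_in_quartet=1 acc=0x34 bytes_emitted=6
After char 9 ('l'=37): chars_in_quartet=2 acc=0xD25 bytes_emitted=6
After char 10 ('p'=41): chars_in_quartet=3 acc=0x34969 bytes_emitted=6
After char 11 ('r'=43): chars_in_quartet=4 acc=0xD25A6B -> emit D2 5A 6B, reset; bytes_emitted=9
After char 12 ('K'=10): chars_in_quartet=1 acc=0xA bytes_emitted=9
After char 13 ('K'=10): chars_in_quartet=2 acc=0x28A bytes_emitted=9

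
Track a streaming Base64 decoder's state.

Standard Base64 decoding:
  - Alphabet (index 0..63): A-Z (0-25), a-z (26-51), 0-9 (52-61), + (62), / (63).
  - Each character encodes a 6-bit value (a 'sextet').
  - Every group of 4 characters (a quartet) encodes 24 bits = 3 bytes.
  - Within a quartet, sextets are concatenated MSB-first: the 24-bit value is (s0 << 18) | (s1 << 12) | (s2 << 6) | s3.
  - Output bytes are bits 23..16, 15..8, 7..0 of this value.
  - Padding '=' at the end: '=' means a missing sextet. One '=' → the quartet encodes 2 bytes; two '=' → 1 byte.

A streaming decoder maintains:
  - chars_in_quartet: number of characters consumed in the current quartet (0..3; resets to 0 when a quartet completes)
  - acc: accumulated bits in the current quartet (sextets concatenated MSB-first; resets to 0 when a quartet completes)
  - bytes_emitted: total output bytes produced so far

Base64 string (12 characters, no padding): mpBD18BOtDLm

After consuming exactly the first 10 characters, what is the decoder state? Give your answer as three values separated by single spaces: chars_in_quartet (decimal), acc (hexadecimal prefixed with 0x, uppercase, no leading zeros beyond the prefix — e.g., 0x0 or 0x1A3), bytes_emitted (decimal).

After char 0 ('m'=38): chars_in_quartet=1 acc=0x26 bytes_emitted=0
After char 1 ('p'=41): chars_in_quartet=2 acc=0x9A9 bytes_emitted=0
After char 2 ('B'=1): chars_in_quartet=3 acc=0x26A41 bytes_emitted=0
After char 3 ('D'=3): chars_in_quartet=4 acc=0x9A9043 -> emit 9A 90 43, reset; bytes_emitted=3
After char 4 ('1'=53): chars_in_quartet=1 acc=0x35 bytes_emitted=3
After char 5 ('8'=60): chars_in_quartet=2 acc=0xD7C bytes_emitted=3
After char 6 ('B'=1): chars_in_quartet=3 acc=0x35F01 bytes_emitted=3
After char 7 ('O'=14): chars_in_quartet=4 acc=0xD7C04E -> emit D7 C0 4E, reset; bytes_emitted=6
After char 8 ('t'=45): chars_in_quartet=1 acc=0x2D bytes_emitted=6
After char 9 ('D'=3): chars_in_quartet=2 acc=0xB43 bytes_emitted=6

Answer: 2 0xB43 6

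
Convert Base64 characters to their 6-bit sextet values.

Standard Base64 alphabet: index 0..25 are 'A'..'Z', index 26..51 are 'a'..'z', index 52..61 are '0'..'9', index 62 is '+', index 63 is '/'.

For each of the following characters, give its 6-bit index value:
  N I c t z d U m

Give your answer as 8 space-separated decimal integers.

'N': A..Z range, ord('N') − ord('A') = 13
'I': A..Z range, ord('I') − ord('A') = 8
'c': a..z range, 26 + ord('c') − ord('a') = 28
't': a..z range, 26 + ord('t') − ord('a') = 45
'z': a..z range, 26 + ord('z') − ord('a') = 51
'd': a..z range, 26 + ord('d') − ord('a') = 29
'U': A..Z range, ord('U') − ord('A') = 20
'm': a..z range, 26 + ord('m') − ord('a') = 38

Answer: 13 8 28 45 51 29 20 38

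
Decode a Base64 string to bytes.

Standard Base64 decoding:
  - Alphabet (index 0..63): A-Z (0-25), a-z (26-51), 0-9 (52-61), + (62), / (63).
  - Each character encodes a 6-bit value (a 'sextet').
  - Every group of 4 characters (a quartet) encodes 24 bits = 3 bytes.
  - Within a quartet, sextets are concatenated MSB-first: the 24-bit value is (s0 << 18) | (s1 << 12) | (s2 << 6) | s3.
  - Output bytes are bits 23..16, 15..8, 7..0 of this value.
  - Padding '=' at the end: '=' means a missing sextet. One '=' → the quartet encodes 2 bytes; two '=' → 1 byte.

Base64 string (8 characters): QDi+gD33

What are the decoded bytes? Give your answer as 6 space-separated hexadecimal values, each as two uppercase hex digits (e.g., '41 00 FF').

Answer: 40 38 BE 80 3D F7

Derivation:
After char 0 ('Q'=16): chars_in_quartet=1 acc=0x10 bytes_emitted=0
After char 1 ('D'=3): chars_in_quartet=2 acc=0x403 bytes_emitted=0
After char 2 ('i'=34): chars_in_quartet=3 acc=0x100E2 bytes_emitted=0
After char 3 ('+'=62): chars_in_quartet=4 acc=0x4038BE -> emit 40 38 BE, reset; bytes_emitted=3
After char 4 ('g'=32): chars_in_quartet=1 acc=0x20 bytes_emitted=3
After char 5 ('D'=3): chars_in_quartet=2 acc=0x803 bytes_emitted=3
After char 6 ('3'=55): chars_in_quartet=3 acc=0x200F7 bytes_emitted=3
After char 7 ('3'=55): chars_in_quartet=4 acc=0x803DF7 -> emit 80 3D F7, reset; bytes_emitted=6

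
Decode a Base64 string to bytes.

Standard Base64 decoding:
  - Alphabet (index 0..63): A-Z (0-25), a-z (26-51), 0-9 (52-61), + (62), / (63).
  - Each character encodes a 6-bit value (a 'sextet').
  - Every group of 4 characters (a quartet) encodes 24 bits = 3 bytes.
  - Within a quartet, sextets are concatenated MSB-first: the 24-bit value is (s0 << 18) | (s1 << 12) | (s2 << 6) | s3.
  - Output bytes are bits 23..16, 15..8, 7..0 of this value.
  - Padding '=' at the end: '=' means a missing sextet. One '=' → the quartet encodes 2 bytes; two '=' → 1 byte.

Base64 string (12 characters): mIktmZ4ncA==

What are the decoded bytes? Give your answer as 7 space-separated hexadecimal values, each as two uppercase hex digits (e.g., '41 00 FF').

After char 0 ('m'=38): chars_in_quartet=1 acc=0x26 bytes_emitted=0
After char 1 ('I'=8): chars_in_quartet=2 acc=0x988 bytes_emitted=0
After char 2 ('k'=36): chars_in_quartet=3 acc=0x26224 bytes_emitted=0
After char 3 ('t'=45): chars_in_quartet=4 acc=0x98892D -> emit 98 89 2D, reset; bytes_emitted=3
After char 4 ('m'=38): chars_in_quartet=1 acc=0x26 bytes_emitted=3
After char 5 ('Z'=25): chars_in_quartet=2 acc=0x999 bytes_emitted=3
After char 6 ('4'=56): chars_in_quartet=3 acc=0x26678 bytes_emitted=3
After char 7 ('n'=39): chars_in_quartet=4 acc=0x999E27 -> emit 99 9E 27, reset; bytes_emitted=6
After char 8 ('c'=28): chars_in_quartet=1 acc=0x1C bytes_emitted=6
After char 9 ('A'=0): chars_in_quartet=2 acc=0x700 bytes_emitted=6
Padding '==': partial quartet acc=0x700 -> emit 70; bytes_emitted=7

Answer: 98 89 2D 99 9E 27 70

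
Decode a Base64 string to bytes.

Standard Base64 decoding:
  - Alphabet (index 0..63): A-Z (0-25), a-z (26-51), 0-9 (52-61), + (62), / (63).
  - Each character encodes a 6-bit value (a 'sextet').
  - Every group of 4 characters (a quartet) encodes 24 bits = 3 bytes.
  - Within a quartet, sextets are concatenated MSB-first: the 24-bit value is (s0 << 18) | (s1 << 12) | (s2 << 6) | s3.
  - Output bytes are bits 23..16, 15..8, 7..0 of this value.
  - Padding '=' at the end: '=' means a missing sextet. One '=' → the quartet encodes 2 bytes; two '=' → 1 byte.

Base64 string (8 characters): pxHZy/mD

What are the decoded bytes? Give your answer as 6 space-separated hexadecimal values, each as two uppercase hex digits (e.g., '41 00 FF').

After char 0 ('p'=41): chars_in_quartet=1 acc=0x29 bytes_emitted=0
After char 1 ('x'=49): chars_in_quartet=2 acc=0xA71 bytes_emitted=0
After char 2 ('H'=7): chars_in_quartet=3 acc=0x29C47 bytes_emitted=0
After char 3 ('Z'=25): chars_in_quartet=4 acc=0xA711D9 -> emit A7 11 D9, reset; bytes_emitted=3
After char 4 ('y'=50): chars_in_quartet=1 acc=0x32 bytes_emitted=3
After char 5 ('/'=63): chars_in_quartet=2 acc=0xCBF bytes_emitted=3
After char 6 ('m'=38): chars_in_quartet=3 acc=0x32FE6 bytes_emitted=3
After char 7 ('D'=3): chars_in_quartet=4 acc=0xCBF983 -> emit CB F9 83, reset; bytes_emitted=6

Answer: A7 11 D9 CB F9 83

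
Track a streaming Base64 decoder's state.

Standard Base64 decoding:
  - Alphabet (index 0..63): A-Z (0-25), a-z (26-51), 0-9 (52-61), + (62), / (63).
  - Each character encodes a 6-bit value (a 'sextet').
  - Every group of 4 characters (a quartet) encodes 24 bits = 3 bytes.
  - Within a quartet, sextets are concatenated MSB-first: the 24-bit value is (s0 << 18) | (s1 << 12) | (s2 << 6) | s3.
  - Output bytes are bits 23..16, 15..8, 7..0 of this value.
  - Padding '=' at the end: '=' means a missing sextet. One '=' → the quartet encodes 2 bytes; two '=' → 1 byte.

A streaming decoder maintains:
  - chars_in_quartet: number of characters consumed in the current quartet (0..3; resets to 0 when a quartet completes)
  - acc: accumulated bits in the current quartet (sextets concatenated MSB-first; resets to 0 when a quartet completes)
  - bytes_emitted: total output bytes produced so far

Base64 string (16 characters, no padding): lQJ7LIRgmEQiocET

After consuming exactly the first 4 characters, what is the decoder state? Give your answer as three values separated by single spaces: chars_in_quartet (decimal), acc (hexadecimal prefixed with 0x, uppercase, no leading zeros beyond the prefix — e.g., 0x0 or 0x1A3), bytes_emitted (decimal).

Answer: 0 0x0 3

Derivation:
After char 0 ('l'=37): chars_in_quartet=1 acc=0x25 bytes_emitted=0
After char 1 ('Q'=16): chars_in_quartet=2 acc=0x950 bytes_emitted=0
After char 2 ('J'=9): chars_in_quartet=3 acc=0x25409 bytes_emitted=0
After char 3 ('7'=59): chars_in_quartet=4 acc=0x95027B -> emit 95 02 7B, reset; bytes_emitted=3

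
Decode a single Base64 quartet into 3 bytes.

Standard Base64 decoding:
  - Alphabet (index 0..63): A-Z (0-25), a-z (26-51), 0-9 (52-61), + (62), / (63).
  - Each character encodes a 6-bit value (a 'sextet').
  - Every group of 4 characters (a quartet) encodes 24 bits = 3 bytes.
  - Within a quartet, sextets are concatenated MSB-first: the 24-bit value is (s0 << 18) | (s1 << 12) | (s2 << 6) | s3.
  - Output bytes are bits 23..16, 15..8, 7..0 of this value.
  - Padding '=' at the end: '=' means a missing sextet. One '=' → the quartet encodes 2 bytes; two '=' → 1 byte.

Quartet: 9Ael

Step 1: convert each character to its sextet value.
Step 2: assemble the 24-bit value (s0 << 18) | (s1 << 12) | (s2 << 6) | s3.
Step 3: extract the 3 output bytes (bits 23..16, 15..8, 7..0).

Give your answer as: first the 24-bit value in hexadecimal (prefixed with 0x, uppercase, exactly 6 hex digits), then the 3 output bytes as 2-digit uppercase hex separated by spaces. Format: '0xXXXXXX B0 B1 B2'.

Sextets: 9=61, A=0, e=30, l=37
24-bit: (61<<18) | (0<<12) | (30<<6) | 37
      = 0xF40000 | 0x000000 | 0x000780 | 0x000025
      = 0xF407A5
Bytes: (v>>16)&0xFF=F4, (v>>8)&0xFF=07, v&0xFF=A5

Answer: 0xF407A5 F4 07 A5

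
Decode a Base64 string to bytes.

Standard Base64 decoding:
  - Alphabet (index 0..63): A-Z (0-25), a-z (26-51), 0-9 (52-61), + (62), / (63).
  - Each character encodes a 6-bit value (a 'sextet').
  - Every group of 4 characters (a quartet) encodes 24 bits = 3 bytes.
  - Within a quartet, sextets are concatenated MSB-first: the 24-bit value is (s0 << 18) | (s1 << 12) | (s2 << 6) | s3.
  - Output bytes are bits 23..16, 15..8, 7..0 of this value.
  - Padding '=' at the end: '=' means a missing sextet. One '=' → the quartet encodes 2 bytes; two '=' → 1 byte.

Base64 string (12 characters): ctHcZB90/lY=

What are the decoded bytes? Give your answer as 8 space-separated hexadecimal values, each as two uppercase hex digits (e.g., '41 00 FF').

After char 0 ('c'=28): chars_in_quartet=1 acc=0x1C bytes_emitted=0
After char 1 ('t'=45): chars_in_quartet=2 acc=0x72D bytes_emitted=0
After char 2 ('H'=7): chars_in_quartet=3 acc=0x1CB47 bytes_emitted=0
After char 3 ('c'=28): chars_in_quartet=4 acc=0x72D1DC -> emit 72 D1 DC, reset; bytes_emitted=3
After char 4 ('Z'=25): chars_in_quartet=1 acc=0x19 bytes_emitted=3
After char 5 ('B'=1): chars_in_quartet=2 acc=0x641 bytes_emitted=3
After char 6 ('9'=61): chars_in_quartet=3 acc=0x1907D bytes_emitted=3
After char 7 ('0'=52): chars_in_quartet=4 acc=0x641F74 -> emit 64 1F 74, reset; bytes_emitted=6
After char 8 ('/'=63): chars_in_quartet=1 acc=0x3F bytes_emitted=6
After char 9 ('l'=37): chars_in_quartet=2 acc=0xFE5 bytes_emitted=6
After char 10 ('Y'=24): chars_in_quartet=3 acc=0x3F958 bytes_emitted=6
Padding '=': partial quartet acc=0x3F958 -> emit FE 56; bytes_emitted=8

Answer: 72 D1 DC 64 1F 74 FE 56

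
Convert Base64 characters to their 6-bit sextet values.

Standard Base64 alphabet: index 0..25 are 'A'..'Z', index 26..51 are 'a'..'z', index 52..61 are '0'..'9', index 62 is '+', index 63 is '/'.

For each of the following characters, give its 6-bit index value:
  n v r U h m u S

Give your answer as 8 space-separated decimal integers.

Answer: 39 47 43 20 33 38 46 18

Derivation:
'n': a..z range, 26 + ord('n') − ord('a') = 39
'v': a..z range, 26 + ord('v') − ord('a') = 47
'r': a..z range, 26 + ord('r') − ord('a') = 43
'U': A..Z range, ord('U') − ord('A') = 20
'h': a..z range, 26 + ord('h') − ord('a') = 33
'm': a..z range, 26 + ord('m') − ord('a') = 38
'u': a..z range, 26 + ord('u') − ord('a') = 46
'S': A..Z range, ord('S') − ord('A') = 18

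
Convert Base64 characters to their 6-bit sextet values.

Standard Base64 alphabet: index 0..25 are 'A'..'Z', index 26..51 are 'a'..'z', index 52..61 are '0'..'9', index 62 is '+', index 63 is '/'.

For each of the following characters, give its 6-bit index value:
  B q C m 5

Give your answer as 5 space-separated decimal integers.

Answer: 1 42 2 38 57

Derivation:
'B': A..Z range, ord('B') − ord('A') = 1
'q': a..z range, 26 + ord('q') − ord('a') = 42
'C': A..Z range, ord('C') − ord('A') = 2
'm': a..z range, 26 + ord('m') − ord('a') = 38
'5': 0..9 range, 52 + ord('5') − ord('0') = 57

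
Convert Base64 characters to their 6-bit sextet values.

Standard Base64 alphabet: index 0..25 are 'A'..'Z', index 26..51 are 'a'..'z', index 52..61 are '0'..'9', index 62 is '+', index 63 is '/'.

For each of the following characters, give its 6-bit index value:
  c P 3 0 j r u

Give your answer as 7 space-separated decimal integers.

'c': a..z range, 26 + ord('c') − ord('a') = 28
'P': A..Z range, ord('P') − ord('A') = 15
'3': 0..9 range, 52 + ord('3') − ord('0') = 55
'0': 0..9 range, 52 + ord('0') − ord('0') = 52
'j': a..z range, 26 + ord('j') − ord('a') = 35
'r': a..z range, 26 + ord('r') − ord('a') = 43
'u': a..z range, 26 + ord('u') − ord('a') = 46

Answer: 28 15 55 52 35 43 46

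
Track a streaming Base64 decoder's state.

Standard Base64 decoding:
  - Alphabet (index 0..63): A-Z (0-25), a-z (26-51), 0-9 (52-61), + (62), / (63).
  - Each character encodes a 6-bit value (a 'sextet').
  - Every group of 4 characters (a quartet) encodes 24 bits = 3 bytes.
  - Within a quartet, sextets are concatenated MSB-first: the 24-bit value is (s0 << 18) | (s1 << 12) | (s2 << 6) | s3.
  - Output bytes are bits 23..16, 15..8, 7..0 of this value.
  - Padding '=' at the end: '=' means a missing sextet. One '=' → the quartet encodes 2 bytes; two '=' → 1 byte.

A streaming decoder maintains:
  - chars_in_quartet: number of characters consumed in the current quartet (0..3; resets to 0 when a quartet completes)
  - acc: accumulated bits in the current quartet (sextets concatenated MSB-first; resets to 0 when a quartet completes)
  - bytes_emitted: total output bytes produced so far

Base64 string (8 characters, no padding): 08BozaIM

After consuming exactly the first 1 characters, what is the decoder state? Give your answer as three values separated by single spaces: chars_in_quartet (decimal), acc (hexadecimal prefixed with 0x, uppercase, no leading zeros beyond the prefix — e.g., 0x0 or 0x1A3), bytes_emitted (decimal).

After char 0 ('0'=52): chars_in_quartet=1 acc=0x34 bytes_emitted=0

Answer: 1 0x34 0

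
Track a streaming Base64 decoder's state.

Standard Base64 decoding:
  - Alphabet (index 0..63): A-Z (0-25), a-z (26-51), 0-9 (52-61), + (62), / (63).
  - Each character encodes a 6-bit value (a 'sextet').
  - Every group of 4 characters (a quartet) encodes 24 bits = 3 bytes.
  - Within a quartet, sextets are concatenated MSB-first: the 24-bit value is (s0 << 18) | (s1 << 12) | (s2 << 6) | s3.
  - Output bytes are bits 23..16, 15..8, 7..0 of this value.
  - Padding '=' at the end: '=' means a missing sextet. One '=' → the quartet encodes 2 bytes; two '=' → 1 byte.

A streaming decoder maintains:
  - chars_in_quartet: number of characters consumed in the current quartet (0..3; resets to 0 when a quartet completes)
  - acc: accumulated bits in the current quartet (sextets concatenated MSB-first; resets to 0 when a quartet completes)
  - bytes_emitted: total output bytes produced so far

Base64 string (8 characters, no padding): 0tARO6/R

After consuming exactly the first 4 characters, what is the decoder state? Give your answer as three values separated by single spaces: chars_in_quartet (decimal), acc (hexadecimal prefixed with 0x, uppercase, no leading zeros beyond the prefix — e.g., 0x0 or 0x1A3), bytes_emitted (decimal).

After char 0 ('0'=52): chars_in_quartet=1 acc=0x34 bytes_emitted=0
After char 1 ('t'=45): chars_in_quartet=2 acc=0xD2D bytes_emitted=0
After char 2 ('A'=0): chars_in_quartet=3 acc=0x34B40 bytes_emitted=0
After char 3 ('R'=17): chars_in_quartet=4 acc=0xD2D011 -> emit D2 D0 11, reset; bytes_emitted=3

Answer: 0 0x0 3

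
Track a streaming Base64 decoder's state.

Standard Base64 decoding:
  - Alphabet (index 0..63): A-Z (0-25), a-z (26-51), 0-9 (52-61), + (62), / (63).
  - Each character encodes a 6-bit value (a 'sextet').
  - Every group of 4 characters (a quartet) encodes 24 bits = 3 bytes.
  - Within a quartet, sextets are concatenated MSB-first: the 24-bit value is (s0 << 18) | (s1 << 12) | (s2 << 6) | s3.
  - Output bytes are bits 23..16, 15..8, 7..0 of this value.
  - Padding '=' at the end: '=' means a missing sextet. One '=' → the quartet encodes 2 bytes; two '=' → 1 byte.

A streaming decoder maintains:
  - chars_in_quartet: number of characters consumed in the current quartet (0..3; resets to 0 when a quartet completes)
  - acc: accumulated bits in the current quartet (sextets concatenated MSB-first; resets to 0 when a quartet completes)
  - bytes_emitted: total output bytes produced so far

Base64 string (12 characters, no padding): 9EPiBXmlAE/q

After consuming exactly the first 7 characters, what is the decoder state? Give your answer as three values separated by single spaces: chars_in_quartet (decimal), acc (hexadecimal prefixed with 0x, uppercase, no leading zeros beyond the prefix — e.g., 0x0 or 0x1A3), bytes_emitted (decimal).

Answer: 3 0x15E6 3

Derivation:
After char 0 ('9'=61): chars_in_quartet=1 acc=0x3D bytes_emitted=0
After char 1 ('E'=4): chars_in_quartet=2 acc=0xF44 bytes_emitted=0
After char 2 ('P'=15): chars_in_quartet=3 acc=0x3D10F bytes_emitted=0
After char 3 ('i'=34): chars_in_quartet=4 acc=0xF443E2 -> emit F4 43 E2, reset; bytes_emitted=3
After char 4 ('B'=1): chars_in_quartet=1 acc=0x1 bytes_emitted=3
After char 5 ('X'=23): chars_in_quartet=2 acc=0x57 bytes_emitted=3
After char 6 ('m'=38): chars_in_quartet=3 acc=0x15E6 bytes_emitted=3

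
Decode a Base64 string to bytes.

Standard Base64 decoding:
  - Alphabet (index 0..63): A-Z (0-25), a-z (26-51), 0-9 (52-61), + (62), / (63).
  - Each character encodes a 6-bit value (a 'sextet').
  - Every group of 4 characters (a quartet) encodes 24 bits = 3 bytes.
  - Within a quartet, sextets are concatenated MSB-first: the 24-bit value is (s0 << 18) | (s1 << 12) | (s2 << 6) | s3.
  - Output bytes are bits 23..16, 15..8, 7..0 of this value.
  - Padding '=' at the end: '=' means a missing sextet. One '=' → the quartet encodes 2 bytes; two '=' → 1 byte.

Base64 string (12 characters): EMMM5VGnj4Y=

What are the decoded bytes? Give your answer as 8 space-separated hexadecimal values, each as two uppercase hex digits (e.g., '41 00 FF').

After char 0 ('E'=4): chars_in_quartet=1 acc=0x4 bytes_emitted=0
After char 1 ('M'=12): chars_in_quartet=2 acc=0x10C bytes_emitted=0
After char 2 ('M'=12): chars_in_quartet=3 acc=0x430C bytes_emitted=0
After char 3 ('M'=12): chars_in_quartet=4 acc=0x10C30C -> emit 10 C3 0C, reset; bytes_emitted=3
After char 4 ('5'=57): chars_in_quartet=1 acc=0x39 bytes_emitted=3
After char 5 ('V'=21): chars_in_quartet=2 acc=0xE55 bytes_emitted=3
After char 6 ('G'=6): chars_in_quartet=3 acc=0x39546 bytes_emitted=3
After char 7 ('n'=39): chars_in_quartet=4 acc=0xE551A7 -> emit E5 51 A7, reset; bytes_emitted=6
After char 8 ('j'=35): chars_in_quartet=1 acc=0x23 bytes_emitted=6
After char 9 ('4'=56): chars_in_quartet=2 acc=0x8F8 bytes_emitted=6
After char 10 ('Y'=24): chars_in_quartet=3 acc=0x23E18 bytes_emitted=6
Padding '=': partial quartet acc=0x23E18 -> emit 8F 86; bytes_emitted=8

Answer: 10 C3 0C E5 51 A7 8F 86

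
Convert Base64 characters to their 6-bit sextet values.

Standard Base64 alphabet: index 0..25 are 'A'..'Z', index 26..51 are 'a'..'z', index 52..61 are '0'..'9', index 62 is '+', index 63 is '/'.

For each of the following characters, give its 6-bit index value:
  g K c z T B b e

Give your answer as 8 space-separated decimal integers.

'g': a..z range, 26 + ord('g') − ord('a') = 32
'K': A..Z range, ord('K') − ord('A') = 10
'c': a..z range, 26 + ord('c') − ord('a') = 28
'z': a..z range, 26 + ord('z') − ord('a') = 51
'T': A..Z range, ord('T') − ord('A') = 19
'B': A..Z range, ord('B') − ord('A') = 1
'b': a..z range, 26 + ord('b') − ord('a') = 27
'e': a..z range, 26 + ord('e') − ord('a') = 30

Answer: 32 10 28 51 19 1 27 30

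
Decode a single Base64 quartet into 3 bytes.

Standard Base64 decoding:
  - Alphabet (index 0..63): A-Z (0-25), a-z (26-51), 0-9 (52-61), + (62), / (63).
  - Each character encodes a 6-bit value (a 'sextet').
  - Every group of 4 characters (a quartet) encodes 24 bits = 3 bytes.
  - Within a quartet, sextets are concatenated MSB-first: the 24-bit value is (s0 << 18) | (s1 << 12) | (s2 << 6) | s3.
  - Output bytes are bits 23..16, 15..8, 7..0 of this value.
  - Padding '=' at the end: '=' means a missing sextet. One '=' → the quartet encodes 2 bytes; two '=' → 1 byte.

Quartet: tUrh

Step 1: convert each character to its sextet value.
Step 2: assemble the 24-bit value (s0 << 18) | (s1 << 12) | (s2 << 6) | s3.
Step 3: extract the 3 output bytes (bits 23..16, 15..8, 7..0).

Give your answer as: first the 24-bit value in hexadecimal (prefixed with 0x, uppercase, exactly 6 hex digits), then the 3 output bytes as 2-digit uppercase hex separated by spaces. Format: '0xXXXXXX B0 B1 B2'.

Answer: 0xB54AE1 B5 4A E1

Derivation:
Sextets: t=45, U=20, r=43, h=33
24-bit: (45<<18) | (20<<12) | (43<<6) | 33
      = 0xB40000 | 0x014000 | 0x000AC0 | 0x000021
      = 0xB54AE1
Bytes: (v>>16)&0xFF=B5, (v>>8)&0xFF=4A, v&0xFF=E1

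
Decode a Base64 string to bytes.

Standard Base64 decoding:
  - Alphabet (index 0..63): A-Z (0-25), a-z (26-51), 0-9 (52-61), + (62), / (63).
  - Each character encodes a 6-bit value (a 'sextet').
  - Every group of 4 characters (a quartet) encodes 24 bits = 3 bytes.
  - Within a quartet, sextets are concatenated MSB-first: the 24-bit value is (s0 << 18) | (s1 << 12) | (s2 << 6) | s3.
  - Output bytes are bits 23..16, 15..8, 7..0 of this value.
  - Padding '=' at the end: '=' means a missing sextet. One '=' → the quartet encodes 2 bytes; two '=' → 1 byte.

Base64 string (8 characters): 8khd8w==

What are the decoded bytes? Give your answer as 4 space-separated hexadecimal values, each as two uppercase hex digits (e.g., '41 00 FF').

After char 0 ('8'=60): chars_in_quartet=1 acc=0x3C bytes_emitted=0
After char 1 ('k'=36): chars_in_quartet=2 acc=0xF24 bytes_emitted=0
After char 2 ('h'=33): chars_in_quartet=3 acc=0x3C921 bytes_emitted=0
After char 3 ('d'=29): chars_in_quartet=4 acc=0xF2485D -> emit F2 48 5D, reset; bytes_emitted=3
After char 4 ('8'=60): chars_in_quartet=1 acc=0x3C bytes_emitted=3
After char 5 ('w'=48): chars_in_quartet=2 acc=0xF30 bytes_emitted=3
Padding '==': partial quartet acc=0xF30 -> emit F3; bytes_emitted=4

Answer: F2 48 5D F3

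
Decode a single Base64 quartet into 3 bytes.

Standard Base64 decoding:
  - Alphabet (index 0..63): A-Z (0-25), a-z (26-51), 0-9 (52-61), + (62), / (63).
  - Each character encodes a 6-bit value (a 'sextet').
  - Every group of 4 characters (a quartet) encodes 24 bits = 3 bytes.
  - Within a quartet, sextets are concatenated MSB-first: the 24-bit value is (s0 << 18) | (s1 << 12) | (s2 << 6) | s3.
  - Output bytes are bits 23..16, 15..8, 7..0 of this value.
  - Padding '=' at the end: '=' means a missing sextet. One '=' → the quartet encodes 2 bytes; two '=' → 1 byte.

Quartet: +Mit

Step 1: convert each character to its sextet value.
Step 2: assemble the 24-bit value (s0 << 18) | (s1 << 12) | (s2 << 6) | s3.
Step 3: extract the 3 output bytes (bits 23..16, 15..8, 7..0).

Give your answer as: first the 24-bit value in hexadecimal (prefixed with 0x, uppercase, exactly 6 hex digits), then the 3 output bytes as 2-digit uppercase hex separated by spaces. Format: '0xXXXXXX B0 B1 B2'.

Answer: 0xF8C8AD F8 C8 AD

Derivation:
Sextets: +=62, M=12, i=34, t=45
24-bit: (62<<18) | (12<<12) | (34<<6) | 45
      = 0xF80000 | 0x00C000 | 0x000880 | 0x00002D
      = 0xF8C8AD
Bytes: (v>>16)&0xFF=F8, (v>>8)&0xFF=C8, v&0xFF=AD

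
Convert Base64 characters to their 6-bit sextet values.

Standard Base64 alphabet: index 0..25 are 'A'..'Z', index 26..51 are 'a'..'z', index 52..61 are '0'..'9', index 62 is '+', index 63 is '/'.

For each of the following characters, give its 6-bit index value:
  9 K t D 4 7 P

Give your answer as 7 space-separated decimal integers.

'9': 0..9 range, 52 + ord('9') − ord('0') = 61
'K': A..Z range, ord('K') − ord('A') = 10
't': a..z range, 26 + ord('t') − ord('a') = 45
'D': A..Z range, ord('D') − ord('A') = 3
'4': 0..9 range, 52 + ord('4') − ord('0') = 56
'7': 0..9 range, 52 + ord('7') − ord('0') = 59
'P': A..Z range, ord('P') − ord('A') = 15

Answer: 61 10 45 3 56 59 15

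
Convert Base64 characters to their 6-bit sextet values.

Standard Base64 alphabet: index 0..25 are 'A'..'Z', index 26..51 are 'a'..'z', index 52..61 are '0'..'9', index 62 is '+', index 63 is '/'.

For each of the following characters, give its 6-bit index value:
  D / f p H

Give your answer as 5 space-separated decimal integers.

'D': A..Z range, ord('D') − ord('A') = 3
'/': index 63
'f': a..z range, 26 + ord('f') − ord('a') = 31
'p': a..z range, 26 + ord('p') − ord('a') = 41
'H': A..Z range, ord('H') − ord('A') = 7

Answer: 3 63 31 41 7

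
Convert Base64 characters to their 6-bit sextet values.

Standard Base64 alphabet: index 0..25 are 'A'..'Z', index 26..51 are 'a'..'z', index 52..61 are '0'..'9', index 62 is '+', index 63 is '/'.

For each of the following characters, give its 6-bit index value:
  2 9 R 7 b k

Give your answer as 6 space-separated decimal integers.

'2': 0..9 range, 52 + ord('2') − ord('0') = 54
'9': 0..9 range, 52 + ord('9') − ord('0') = 61
'R': A..Z range, ord('R') − ord('A') = 17
'7': 0..9 range, 52 + ord('7') − ord('0') = 59
'b': a..z range, 26 + ord('b') − ord('a') = 27
'k': a..z range, 26 + ord('k') − ord('a') = 36

Answer: 54 61 17 59 27 36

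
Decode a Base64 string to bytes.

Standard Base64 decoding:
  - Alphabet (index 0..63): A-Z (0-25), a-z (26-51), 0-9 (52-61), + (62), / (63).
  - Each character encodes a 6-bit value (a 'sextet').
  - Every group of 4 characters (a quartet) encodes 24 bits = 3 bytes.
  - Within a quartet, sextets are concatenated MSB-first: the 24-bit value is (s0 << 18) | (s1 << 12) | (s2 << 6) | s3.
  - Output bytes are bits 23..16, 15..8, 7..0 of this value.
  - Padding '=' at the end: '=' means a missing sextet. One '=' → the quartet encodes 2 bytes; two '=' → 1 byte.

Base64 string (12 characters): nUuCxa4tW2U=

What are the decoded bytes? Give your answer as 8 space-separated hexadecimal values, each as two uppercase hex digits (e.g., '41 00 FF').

After char 0 ('n'=39): chars_in_quartet=1 acc=0x27 bytes_emitted=0
After char 1 ('U'=20): chars_in_quartet=2 acc=0x9D4 bytes_emitted=0
After char 2 ('u'=46): chars_in_quartet=3 acc=0x2752E bytes_emitted=0
After char 3 ('C'=2): chars_in_quartet=4 acc=0x9D4B82 -> emit 9D 4B 82, reset; bytes_emitted=3
After char 4 ('x'=49): chars_in_quartet=1 acc=0x31 bytes_emitted=3
After char 5 ('a'=26): chars_in_quartet=2 acc=0xC5A bytes_emitted=3
After char 6 ('4'=56): chars_in_quartet=3 acc=0x316B8 bytes_emitted=3
After char 7 ('t'=45): chars_in_quartet=4 acc=0xC5AE2D -> emit C5 AE 2D, reset; bytes_emitted=6
After char 8 ('W'=22): chars_in_quartet=1 acc=0x16 bytes_emitted=6
After char 9 ('2'=54): chars_in_quartet=2 acc=0x5B6 bytes_emitted=6
After char 10 ('U'=20): chars_in_quartet=3 acc=0x16D94 bytes_emitted=6
Padding '=': partial quartet acc=0x16D94 -> emit 5B 65; bytes_emitted=8

Answer: 9D 4B 82 C5 AE 2D 5B 65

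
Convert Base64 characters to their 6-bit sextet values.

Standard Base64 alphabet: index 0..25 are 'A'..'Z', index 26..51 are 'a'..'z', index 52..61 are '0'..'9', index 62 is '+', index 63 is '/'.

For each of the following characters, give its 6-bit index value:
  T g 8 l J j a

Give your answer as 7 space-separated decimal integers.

Answer: 19 32 60 37 9 35 26

Derivation:
'T': A..Z range, ord('T') − ord('A') = 19
'g': a..z range, 26 + ord('g') − ord('a') = 32
'8': 0..9 range, 52 + ord('8') − ord('0') = 60
'l': a..z range, 26 + ord('l') − ord('a') = 37
'J': A..Z range, ord('J') − ord('A') = 9
'j': a..z range, 26 + ord('j') − ord('a') = 35
'a': a..z range, 26 + ord('a') − ord('a') = 26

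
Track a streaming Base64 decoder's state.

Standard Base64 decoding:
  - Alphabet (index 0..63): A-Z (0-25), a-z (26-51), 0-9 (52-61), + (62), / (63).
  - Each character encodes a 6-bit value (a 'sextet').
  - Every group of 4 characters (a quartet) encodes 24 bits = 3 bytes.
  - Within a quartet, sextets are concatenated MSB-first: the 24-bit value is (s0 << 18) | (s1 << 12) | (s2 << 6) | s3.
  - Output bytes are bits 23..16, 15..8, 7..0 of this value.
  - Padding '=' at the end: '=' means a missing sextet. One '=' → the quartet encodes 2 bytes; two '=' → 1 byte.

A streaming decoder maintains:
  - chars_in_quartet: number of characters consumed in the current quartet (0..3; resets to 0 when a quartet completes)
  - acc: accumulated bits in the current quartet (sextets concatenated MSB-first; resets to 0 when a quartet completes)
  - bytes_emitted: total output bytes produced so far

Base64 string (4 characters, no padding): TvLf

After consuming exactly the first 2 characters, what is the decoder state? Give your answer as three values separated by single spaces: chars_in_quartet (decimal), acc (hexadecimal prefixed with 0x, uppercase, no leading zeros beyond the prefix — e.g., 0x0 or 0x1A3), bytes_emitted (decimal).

After char 0 ('T'=19): chars_in_quartet=1 acc=0x13 bytes_emitted=0
After char 1 ('v'=47): chars_in_quartet=2 acc=0x4EF bytes_emitted=0

Answer: 2 0x4EF 0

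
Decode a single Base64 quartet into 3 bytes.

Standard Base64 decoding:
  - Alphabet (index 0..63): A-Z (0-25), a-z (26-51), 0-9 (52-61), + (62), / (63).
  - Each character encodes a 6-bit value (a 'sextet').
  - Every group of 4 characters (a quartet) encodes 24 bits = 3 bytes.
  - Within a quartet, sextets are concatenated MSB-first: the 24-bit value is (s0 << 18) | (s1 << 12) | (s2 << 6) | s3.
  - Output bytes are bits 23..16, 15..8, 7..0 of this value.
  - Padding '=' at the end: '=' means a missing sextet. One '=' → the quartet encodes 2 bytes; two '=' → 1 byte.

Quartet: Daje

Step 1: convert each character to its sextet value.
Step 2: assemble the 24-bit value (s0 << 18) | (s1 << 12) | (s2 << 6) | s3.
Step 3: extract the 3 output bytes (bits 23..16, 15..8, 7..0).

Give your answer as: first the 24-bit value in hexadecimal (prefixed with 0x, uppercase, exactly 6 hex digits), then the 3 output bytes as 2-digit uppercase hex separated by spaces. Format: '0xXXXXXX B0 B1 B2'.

Sextets: D=3, a=26, j=35, e=30
24-bit: (3<<18) | (26<<12) | (35<<6) | 30
      = 0x0C0000 | 0x01A000 | 0x0008C0 | 0x00001E
      = 0x0DA8DE
Bytes: (v>>16)&0xFF=0D, (v>>8)&0xFF=A8, v&0xFF=DE

Answer: 0x0DA8DE 0D A8 DE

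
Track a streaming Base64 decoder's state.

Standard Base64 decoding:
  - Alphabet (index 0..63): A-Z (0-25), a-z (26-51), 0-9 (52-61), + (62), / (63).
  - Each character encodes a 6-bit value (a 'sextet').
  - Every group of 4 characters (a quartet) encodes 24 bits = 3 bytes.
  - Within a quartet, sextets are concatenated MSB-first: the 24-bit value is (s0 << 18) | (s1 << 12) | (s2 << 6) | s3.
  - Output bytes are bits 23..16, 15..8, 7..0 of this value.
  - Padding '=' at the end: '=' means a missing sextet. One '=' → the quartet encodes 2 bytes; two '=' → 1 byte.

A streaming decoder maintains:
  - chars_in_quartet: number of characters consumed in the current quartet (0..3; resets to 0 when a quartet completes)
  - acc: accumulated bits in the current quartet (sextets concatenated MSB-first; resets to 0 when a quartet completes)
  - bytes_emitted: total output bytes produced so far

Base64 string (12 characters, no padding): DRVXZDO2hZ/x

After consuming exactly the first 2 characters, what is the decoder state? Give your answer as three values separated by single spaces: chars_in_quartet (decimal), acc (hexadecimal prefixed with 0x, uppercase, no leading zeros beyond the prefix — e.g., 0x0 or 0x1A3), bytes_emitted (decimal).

Answer: 2 0xD1 0

Derivation:
After char 0 ('D'=3): chars_in_quartet=1 acc=0x3 bytes_emitted=0
After char 1 ('R'=17): chars_in_quartet=2 acc=0xD1 bytes_emitted=0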